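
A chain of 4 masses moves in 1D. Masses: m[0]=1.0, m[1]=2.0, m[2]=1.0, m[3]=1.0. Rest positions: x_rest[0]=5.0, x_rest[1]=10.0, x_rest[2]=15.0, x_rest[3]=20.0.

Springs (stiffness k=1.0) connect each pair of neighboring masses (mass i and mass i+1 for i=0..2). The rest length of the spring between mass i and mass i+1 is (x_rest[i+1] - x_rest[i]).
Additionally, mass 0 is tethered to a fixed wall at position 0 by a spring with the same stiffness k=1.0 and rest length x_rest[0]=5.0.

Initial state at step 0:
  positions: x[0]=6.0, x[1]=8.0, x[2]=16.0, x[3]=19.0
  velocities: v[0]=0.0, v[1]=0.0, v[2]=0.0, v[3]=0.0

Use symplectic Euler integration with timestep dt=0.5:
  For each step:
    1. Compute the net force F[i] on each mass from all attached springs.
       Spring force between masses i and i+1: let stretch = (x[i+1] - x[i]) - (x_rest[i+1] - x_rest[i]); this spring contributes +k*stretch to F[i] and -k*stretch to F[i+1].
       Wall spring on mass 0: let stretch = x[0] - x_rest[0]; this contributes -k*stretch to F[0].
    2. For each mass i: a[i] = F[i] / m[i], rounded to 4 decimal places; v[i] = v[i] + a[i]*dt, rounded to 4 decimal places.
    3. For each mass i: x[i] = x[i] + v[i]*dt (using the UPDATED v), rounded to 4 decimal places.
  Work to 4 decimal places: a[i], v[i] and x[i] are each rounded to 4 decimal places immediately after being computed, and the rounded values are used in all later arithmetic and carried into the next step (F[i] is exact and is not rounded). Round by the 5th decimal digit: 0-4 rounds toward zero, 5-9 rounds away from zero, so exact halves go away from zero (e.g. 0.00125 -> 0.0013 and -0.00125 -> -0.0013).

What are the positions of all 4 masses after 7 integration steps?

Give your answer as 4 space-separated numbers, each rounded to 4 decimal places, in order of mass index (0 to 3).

Step 0: x=[6.0000 8.0000 16.0000 19.0000] v=[0.0000 0.0000 0.0000 0.0000]
Step 1: x=[5.0000 8.7500 14.7500 19.5000] v=[-2.0000 1.5000 -2.5000 1.0000]
Step 2: x=[3.6875 9.7813 13.1875 20.0625] v=[-2.6250 2.0625 -3.1250 1.1250]
Step 3: x=[2.9766 10.4766 12.4922 20.1563] v=[-1.4219 1.3906 -1.3906 0.1875]
Step 4: x=[3.3965 10.4864 13.2091 19.5840] v=[0.8398 0.0195 1.4337 -1.1446]
Step 5: x=[4.7398 9.9503 14.8390 18.6680] v=[2.6865 -1.0723 3.2598 -1.8321]
Step 6: x=[6.2008 9.3739 16.2040 18.0447] v=[2.9219 -1.1528 2.7300 -1.2466]
Step 7: x=[6.9049 9.2546 16.3217 18.2113] v=[1.4081 -0.2386 0.2353 0.3331]

Answer: 6.9049 9.2546 16.3217 18.2113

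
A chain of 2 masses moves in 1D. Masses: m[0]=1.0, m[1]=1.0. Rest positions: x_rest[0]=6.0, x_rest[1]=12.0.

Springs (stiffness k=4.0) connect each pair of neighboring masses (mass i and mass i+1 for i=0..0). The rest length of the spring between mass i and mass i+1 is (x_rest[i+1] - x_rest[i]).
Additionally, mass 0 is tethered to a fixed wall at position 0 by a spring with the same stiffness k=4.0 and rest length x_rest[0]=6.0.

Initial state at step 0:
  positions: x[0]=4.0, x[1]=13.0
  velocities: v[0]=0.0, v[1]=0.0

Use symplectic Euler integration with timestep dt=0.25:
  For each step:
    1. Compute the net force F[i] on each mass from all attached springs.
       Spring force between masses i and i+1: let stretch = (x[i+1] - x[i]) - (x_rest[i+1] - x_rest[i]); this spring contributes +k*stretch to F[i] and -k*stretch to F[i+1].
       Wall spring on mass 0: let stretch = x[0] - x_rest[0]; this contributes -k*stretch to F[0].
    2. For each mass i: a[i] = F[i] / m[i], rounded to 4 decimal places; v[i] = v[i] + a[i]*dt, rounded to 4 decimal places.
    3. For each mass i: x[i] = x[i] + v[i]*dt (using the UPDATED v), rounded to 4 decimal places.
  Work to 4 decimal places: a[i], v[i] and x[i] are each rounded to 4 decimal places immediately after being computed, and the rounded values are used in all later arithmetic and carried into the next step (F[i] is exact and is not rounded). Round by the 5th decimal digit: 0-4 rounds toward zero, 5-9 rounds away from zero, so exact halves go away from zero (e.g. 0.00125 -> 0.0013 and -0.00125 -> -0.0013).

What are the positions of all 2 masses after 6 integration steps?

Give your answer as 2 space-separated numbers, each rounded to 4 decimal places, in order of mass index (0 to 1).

Step 0: x=[4.0000 13.0000] v=[0.0000 0.0000]
Step 1: x=[5.2500 12.2500] v=[5.0000 -3.0000]
Step 2: x=[6.9375 11.2500] v=[6.7500 -4.0000]
Step 3: x=[7.9688 10.6719] v=[4.1250 -2.3125]
Step 4: x=[7.6836 10.9180] v=[-1.1407 0.9844]
Step 5: x=[6.2861 11.8555] v=[-5.5899 3.7500]
Step 6: x=[4.7095 12.9007] v=[-6.3066 4.1806]

Answer: 4.7095 12.9007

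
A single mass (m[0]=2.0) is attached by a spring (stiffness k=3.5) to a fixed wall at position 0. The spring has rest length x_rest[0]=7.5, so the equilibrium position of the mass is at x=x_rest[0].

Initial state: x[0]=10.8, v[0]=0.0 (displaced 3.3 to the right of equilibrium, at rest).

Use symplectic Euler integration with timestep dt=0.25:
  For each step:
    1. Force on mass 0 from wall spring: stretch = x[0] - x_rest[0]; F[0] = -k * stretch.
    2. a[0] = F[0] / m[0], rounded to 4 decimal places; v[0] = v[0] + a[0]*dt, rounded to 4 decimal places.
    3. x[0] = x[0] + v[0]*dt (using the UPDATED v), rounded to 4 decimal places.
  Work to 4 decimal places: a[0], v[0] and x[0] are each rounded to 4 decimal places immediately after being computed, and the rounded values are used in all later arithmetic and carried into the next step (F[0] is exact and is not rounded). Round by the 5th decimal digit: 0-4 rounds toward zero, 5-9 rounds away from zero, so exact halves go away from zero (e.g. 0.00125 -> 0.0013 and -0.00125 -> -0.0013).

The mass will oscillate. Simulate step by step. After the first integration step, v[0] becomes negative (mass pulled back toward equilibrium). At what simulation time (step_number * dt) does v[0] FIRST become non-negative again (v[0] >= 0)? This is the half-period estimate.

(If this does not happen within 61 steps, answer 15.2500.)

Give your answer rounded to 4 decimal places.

Step 0: x=[10.8000] v=[0.0000]
Step 1: x=[10.4391] v=[-1.4438]
Step 2: x=[9.7567] v=[-2.7297]
Step 3: x=[8.8275] v=[-3.7170]
Step 4: x=[7.7531] v=[-4.2978]
Step 5: x=[6.6510] v=[-4.4085]
Step 6: x=[5.6417] v=[-4.0371]
Step 7: x=[4.8357] v=[-3.2241]
Step 8: x=[4.3211] v=[-2.0585]
Step 9: x=[4.1542] v=[-0.6677]
Step 10: x=[4.3532] v=[0.7961]
First v>=0 after going negative at step 10, time=2.5000

Answer: 2.5000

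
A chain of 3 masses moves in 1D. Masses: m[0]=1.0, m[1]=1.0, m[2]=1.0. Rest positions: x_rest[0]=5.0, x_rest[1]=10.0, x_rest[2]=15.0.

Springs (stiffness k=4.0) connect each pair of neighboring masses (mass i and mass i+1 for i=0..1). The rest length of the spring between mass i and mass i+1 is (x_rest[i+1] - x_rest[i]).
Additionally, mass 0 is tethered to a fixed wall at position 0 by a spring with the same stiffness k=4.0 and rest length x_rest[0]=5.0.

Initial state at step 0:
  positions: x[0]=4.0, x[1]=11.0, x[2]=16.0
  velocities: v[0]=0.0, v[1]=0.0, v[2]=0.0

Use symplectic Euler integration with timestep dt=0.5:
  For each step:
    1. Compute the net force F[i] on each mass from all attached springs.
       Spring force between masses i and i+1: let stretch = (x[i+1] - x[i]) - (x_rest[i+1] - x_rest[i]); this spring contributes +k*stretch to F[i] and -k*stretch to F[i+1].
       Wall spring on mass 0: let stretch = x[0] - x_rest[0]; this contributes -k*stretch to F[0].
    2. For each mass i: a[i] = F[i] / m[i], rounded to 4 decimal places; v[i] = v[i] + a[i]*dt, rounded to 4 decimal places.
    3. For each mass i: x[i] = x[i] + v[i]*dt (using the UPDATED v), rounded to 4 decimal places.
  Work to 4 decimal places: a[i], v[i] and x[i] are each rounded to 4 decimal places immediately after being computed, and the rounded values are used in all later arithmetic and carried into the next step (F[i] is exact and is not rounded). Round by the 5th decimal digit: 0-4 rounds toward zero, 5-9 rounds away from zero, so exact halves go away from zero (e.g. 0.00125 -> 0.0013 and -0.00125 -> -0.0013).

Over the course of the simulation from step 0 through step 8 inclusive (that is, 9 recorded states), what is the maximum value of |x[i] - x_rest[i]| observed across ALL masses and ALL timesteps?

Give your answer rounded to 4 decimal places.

Answer: 2.0000

Derivation:
Step 0: x=[4.0000 11.0000 16.0000] v=[0.0000 0.0000 0.0000]
Step 1: x=[7.0000 9.0000 16.0000] v=[6.0000 -4.0000 0.0000]
Step 2: x=[5.0000 12.0000 14.0000] v=[-4.0000 6.0000 -4.0000]
Step 3: x=[5.0000 10.0000 15.0000] v=[0.0000 -4.0000 2.0000]
Step 4: x=[5.0000 8.0000 16.0000] v=[0.0000 -4.0000 2.0000]
Step 5: x=[3.0000 11.0000 14.0000] v=[-4.0000 6.0000 -4.0000]
Step 6: x=[6.0000 9.0000 14.0000] v=[6.0000 -4.0000 0.0000]
Step 7: x=[6.0000 9.0000 14.0000] v=[0.0000 0.0000 0.0000]
Step 8: x=[3.0000 11.0000 14.0000] v=[-6.0000 4.0000 0.0000]
Max displacement = 2.0000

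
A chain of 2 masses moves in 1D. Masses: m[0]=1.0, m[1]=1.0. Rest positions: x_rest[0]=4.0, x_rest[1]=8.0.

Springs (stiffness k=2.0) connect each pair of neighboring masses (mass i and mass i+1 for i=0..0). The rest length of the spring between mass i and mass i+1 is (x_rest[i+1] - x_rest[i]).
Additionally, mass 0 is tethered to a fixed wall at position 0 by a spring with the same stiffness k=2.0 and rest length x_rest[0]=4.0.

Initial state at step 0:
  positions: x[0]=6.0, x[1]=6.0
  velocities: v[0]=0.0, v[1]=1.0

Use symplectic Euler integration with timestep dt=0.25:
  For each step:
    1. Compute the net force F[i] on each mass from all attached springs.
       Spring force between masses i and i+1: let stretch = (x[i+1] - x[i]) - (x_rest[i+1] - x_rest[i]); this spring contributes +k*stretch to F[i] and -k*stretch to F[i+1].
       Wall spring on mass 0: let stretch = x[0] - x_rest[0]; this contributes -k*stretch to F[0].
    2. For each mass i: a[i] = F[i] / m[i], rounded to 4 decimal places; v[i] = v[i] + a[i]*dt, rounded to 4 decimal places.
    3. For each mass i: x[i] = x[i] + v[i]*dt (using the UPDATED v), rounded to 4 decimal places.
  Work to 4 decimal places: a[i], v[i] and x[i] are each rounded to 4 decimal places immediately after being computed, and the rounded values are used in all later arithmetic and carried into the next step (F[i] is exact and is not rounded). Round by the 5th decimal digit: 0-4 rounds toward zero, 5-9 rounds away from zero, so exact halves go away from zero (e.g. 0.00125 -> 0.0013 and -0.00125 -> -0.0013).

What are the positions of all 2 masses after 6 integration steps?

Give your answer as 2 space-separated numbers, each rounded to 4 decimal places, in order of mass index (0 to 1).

Answer: 2.5398 9.9027

Derivation:
Step 0: x=[6.0000 6.0000] v=[0.0000 1.0000]
Step 1: x=[5.2500 6.7500] v=[-3.0000 3.0000]
Step 2: x=[4.0313 7.8125] v=[-4.8750 4.2500]
Step 3: x=[2.7813 8.9024] v=[-5.0001 4.3594]
Step 4: x=[1.9488 9.7271] v=[-3.3302 3.2989]
Step 5: x=[1.8449 10.0796] v=[-0.4155 1.4098]
Step 6: x=[2.5398 9.9027] v=[2.7794 -0.7076]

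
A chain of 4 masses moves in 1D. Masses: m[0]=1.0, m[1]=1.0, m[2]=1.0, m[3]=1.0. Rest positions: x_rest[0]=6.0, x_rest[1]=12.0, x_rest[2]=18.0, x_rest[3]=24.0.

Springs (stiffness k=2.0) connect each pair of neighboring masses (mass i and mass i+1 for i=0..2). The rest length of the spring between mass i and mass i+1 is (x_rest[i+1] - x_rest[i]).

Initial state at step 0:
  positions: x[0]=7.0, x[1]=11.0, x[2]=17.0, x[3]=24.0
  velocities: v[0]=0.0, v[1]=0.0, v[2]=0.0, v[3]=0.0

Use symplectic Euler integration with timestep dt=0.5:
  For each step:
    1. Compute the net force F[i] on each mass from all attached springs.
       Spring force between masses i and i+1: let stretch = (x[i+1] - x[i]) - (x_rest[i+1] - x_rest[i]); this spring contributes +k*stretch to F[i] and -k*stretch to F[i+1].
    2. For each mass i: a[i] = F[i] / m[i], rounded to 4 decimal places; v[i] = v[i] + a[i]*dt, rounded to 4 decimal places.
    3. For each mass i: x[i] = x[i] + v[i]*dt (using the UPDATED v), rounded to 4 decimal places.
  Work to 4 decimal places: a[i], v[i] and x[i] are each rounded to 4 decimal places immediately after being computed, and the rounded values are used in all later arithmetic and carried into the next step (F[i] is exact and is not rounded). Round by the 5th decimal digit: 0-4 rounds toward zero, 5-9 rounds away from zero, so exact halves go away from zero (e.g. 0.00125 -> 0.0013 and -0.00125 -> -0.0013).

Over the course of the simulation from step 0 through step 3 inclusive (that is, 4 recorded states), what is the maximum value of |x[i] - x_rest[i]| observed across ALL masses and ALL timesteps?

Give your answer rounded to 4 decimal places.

Answer: 1.1250

Derivation:
Step 0: x=[7.0000 11.0000 17.0000 24.0000] v=[0.0000 0.0000 0.0000 0.0000]
Step 1: x=[6.0000 12.0000 17.5000 23.5000] v=[-2.0000 2.0000 1.0000 -1.0000]
Step 2: x=[5.0000 12.7500 18.2500 23.0000] v=[-2.0000 1.5000 1.5000 -1.0000]
Step 3: x=[4.8750 12.3750 18.6250 23.1250] v=[-0.2500 -0.7500 0.7500 0.2500]
Max displacement = 1.1250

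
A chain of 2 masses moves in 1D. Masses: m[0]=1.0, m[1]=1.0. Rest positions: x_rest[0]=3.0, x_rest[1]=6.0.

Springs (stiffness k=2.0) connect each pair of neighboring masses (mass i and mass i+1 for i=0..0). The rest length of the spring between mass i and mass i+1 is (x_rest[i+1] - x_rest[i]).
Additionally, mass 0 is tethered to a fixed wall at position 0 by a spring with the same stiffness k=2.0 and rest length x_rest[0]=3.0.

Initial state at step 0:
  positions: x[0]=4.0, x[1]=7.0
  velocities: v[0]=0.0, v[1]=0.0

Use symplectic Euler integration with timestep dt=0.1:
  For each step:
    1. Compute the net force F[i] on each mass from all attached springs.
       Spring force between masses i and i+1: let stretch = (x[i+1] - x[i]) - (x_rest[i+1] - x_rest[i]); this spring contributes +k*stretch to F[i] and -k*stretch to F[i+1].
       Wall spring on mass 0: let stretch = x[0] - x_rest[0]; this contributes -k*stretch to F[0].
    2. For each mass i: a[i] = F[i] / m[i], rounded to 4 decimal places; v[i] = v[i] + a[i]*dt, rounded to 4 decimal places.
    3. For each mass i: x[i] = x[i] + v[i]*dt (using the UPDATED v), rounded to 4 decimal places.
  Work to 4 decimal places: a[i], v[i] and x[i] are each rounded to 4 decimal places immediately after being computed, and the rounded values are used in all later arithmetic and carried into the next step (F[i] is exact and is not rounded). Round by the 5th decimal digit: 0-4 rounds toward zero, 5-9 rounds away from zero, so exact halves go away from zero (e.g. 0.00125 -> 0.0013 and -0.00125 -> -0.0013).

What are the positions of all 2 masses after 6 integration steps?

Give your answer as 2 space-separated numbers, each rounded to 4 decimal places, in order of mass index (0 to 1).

Step 0: x=[4.0000 7.0000] v=[0.0000 0.0000]
Step 1: x=[3.9800 7.0000] v=[-0.2000 0.0000]
Step 2: x=[3.9408 6.9996] v=[-0.3920 -0.0040]
Step 3: x=[3.8840 6.9980] v=[-0.5684 -0.0158]
Step 4: x=[3.8118 6.9941] v=[-0.7224 -0.0386]
Step 5: x=[3.7270 6.9866] v=[-0.8483 -0.0751]
Step 6: x=[3.6328 6.9739] v=[-0.9418 -0.1270]

Answer: 3.6328 6.9739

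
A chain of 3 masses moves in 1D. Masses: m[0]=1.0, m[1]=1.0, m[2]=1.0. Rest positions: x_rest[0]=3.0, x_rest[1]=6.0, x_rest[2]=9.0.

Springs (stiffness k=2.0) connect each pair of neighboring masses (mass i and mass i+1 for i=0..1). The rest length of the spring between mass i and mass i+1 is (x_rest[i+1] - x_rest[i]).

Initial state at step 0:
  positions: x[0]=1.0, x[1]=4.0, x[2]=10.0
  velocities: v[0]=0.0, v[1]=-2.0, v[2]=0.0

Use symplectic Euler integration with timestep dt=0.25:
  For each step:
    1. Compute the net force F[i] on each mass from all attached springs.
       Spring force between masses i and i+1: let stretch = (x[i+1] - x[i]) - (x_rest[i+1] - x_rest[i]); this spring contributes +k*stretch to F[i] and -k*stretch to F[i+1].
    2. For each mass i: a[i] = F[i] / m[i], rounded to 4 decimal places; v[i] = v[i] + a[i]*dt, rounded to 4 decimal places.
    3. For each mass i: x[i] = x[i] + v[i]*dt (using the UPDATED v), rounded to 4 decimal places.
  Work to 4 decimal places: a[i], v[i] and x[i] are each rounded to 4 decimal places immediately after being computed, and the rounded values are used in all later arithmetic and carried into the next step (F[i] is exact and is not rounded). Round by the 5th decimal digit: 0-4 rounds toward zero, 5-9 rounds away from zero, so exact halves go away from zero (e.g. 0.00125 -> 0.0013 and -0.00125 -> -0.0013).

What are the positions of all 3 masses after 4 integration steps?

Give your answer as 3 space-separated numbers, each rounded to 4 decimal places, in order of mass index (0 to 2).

Step 0: x=[1.0000 4.0000 10.0000] v=[0.0000 -2.0000 0.0000]
Step 1: x=[1.0000 3.8750 9.6250] v=[0.0000 -0.5000 -1.5000]
Step 2: x=[0.9844 4.1094 8.9063] v=[-0.0625 0.9375 -2.8750]
Step 3: x=[0.9844 4.5528 7.9629] v=[0.0000 1.7735 -3.7735]
Step 4: x=[1.0555 4.9764 6.9683] v=[0.2842 1.6944 -3.9786]

Answer: 1.0555 4.9764 6.9683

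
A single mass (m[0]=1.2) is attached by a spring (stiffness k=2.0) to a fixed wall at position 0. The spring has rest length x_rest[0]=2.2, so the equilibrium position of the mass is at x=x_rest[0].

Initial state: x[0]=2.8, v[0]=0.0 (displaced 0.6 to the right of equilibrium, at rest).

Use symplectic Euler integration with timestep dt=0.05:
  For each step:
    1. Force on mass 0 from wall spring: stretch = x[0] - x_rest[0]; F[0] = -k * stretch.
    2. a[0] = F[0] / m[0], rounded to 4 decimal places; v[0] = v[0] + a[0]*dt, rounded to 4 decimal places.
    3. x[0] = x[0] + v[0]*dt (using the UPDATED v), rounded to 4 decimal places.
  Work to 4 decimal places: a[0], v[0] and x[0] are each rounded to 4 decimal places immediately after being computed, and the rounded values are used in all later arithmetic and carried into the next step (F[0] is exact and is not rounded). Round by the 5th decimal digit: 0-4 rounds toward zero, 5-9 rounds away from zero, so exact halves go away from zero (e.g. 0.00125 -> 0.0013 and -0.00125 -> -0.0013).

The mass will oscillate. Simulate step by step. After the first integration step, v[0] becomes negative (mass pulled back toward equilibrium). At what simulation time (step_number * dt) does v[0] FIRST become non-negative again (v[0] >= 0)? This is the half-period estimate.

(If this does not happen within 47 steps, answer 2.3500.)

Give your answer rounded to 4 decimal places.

Step 0: x=[2.8000] v=[0.0000]
Step 1: x=[2.7975] v=[-0.0500]
Step 2: x=[2.7925] v=[-0.0998]
Step 3: x=[2.7850] v=[-0.1492]
Step 4: x=[2.7751] v=[-0.1980]
Step 5: x=[2.7628] v=[-0.2459]
Step 6: x=[2.7482] v=[-0.2928]
Step 7: x=[2.7313] v=[-0.3385]
Step 8: x=[2.7122] v=[-0.3828]
Step 9: x=[2.6909] v=[-0.4255]
Step 10: x=[2.6676] v=[-0.4664]
Step 11: x=[2.6423] v=[-0.5054]
Step 12: x=[2.6152] v=[-0.5423]
Step 13: x=[2.5864] v=[-0.5769]
Step 14: x=[2.5559] v=[-0.6091]
Step 15: x=[2.5240] v=[-0.6388]
Step 16: x=[2.4907] v=[-0.6658]
Step 17: x=[2.4562] v=[-0.6900]
Step 18: x=[2.4206] v=[-0.7114]
Step 19: x=[2.3841] v=[-0.7298]
Step 20: x=[2.3468] v=[-0.7451]
Step 21: x=[2.3089] v=[-0.7573]
Step 22: x=[2.2706] v=[-0.7664]
Step 23: x=[2.2320] v=[-0.7723]
Step 24: x=[2.1933] v=[-0.7750]
Step 25: x=[2.1546] v=[-0.7744]
Step 26: x=[2.1161] v=[-0.7706]
Step 27: x=[2.0779] v=[-0.7636]
Step 28: x=[2.0402] v=[-0.7534]
Step 29: x=[2.0032] v=[-0.7401]
Step 30: x=[1.9670] v=[-0.7237]
Step 31: x=[1.9318] v=[-0.7043]
Step 32: x=[1.8977] v=[-0.6820]
Step 33: x=[1.8649] v=[-0.6568]
Step 34: x=[1.8335] v=[-0.6289]
Step 35: x=[1.8036] v=[-0.5984]
Step 36: x=[1.7753] v=[-0.5654]
Step 37: x=[1.7488] v=[-0.5300]
Step 38: x=[1.7242] v=[-0.4924]
Step 39: x=[1.7016] v=[-0.4528]
Step 40: x=[1.6810] v=[-0.4113]
Step 41: x=[1.6626] v=[-0.3681]
Step 42: x=[1.6464] v=[-0.3233]
Step 43: x=[1.6325] v=[-0.2772]
Step 44: x=[1.6210] v=[-0.2299]
Step 45: x=[1.6119] v=[-0.1817]
Step 46: x=[1.6053] v=[-0.1327]
Step 47: x=[1.6011] v=[-0.0831]
v[0] did not become non-negative within 47 steps; using fallback time=2.3500

Answer: 2.3500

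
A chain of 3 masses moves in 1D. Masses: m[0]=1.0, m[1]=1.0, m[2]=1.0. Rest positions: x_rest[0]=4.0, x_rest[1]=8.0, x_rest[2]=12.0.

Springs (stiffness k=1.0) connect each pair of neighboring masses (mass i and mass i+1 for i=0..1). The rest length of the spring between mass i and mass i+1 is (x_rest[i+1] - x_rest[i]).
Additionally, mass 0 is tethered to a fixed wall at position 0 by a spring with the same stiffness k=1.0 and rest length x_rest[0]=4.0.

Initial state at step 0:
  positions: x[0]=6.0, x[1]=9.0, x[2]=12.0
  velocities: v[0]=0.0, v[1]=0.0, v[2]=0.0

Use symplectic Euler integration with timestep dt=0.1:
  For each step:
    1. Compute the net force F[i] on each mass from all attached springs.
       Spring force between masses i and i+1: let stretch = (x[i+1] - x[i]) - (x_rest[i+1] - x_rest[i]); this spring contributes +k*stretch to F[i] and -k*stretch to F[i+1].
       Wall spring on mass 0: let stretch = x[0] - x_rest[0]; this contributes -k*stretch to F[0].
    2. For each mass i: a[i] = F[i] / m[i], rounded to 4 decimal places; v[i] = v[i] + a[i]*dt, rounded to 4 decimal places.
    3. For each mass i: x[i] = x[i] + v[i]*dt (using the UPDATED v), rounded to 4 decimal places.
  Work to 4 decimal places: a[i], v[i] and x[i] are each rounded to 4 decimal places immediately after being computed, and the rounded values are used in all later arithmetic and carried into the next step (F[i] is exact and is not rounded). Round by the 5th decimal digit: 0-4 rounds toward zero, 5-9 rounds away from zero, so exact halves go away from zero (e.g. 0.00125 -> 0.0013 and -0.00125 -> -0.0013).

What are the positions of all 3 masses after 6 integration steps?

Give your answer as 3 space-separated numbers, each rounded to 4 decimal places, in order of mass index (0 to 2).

Step 0: x=[6.0000 9.0000 12.0000] v=[0.0000 0.0000 0.0000]
Step 1: x=[5.9700 9.0000 12.0100] v=[-0.3000 0.0000 0.1000]
Step 2: x=[5.9106 8.9998 12.0299] v=[-0.5940 -0.0020 0.1990]
Step 3: x=[5.8230 8.9990 12.0595] v=[-0.8761 -0.0079 0.2960]
Step 4: x=[5.7089 8.9971 12.0985] v=[-1.1408 -0.0195 0.3900]
Step 5: x=[5.5706 8.9933 12.1465] v=[-1.3829 -0.0382 0.4799]
Step 6: x=[5.4108 8.9868 12.2030] v=[-1.5977 -0.0652 0.5646]

Answer: 5.4108 8.9868 12.2030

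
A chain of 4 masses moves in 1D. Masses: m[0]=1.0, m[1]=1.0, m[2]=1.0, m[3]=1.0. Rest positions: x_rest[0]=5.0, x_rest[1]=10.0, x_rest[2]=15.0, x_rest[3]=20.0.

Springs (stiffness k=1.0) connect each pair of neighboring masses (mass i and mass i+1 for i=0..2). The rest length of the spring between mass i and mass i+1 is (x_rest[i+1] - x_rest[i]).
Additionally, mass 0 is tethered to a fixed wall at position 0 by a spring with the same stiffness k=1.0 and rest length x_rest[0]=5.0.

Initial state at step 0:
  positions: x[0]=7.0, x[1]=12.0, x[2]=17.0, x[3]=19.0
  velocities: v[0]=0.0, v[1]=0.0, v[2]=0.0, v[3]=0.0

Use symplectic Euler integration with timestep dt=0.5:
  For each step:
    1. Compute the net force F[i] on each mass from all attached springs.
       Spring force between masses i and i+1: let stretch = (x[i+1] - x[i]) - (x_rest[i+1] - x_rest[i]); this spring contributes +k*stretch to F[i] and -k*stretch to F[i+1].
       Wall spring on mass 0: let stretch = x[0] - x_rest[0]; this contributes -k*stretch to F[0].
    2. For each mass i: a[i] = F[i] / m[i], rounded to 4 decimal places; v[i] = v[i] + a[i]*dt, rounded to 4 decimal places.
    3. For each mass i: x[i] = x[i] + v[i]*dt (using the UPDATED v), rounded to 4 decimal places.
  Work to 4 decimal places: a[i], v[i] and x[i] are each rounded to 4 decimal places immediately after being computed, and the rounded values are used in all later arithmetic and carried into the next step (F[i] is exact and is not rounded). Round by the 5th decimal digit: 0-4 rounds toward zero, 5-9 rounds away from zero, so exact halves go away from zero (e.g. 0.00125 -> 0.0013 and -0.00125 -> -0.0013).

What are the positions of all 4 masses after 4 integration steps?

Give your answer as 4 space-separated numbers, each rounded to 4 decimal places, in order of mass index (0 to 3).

Step 0: x=[7.0000 12.0000 17.0000 19.0000] v=[0.0000 0.0000 0.0000 0.0000]
Step 1: x=[6.5000 12.0000 16.2500 19.7500] v=[-1.0000 0.0000 -1.5000 1.5000]
Step 2: x=[5.7500 11.6875 15.3125 20.8750] v=[-1.5000 -0.6250 -1.8750 2.2500]
Step 3: x=[5.0469 10.7969 14.8594 21.8594] v=[-1.4063 -1.7813 -0.9063 1.9688]
Step 4: x=[4.5195 9.4844 15.1407 22.3438] v=[-1.0548 -2.6251 0.5625 0.9688]

Answer: 4.5195 9.4844 15.1407 22.3438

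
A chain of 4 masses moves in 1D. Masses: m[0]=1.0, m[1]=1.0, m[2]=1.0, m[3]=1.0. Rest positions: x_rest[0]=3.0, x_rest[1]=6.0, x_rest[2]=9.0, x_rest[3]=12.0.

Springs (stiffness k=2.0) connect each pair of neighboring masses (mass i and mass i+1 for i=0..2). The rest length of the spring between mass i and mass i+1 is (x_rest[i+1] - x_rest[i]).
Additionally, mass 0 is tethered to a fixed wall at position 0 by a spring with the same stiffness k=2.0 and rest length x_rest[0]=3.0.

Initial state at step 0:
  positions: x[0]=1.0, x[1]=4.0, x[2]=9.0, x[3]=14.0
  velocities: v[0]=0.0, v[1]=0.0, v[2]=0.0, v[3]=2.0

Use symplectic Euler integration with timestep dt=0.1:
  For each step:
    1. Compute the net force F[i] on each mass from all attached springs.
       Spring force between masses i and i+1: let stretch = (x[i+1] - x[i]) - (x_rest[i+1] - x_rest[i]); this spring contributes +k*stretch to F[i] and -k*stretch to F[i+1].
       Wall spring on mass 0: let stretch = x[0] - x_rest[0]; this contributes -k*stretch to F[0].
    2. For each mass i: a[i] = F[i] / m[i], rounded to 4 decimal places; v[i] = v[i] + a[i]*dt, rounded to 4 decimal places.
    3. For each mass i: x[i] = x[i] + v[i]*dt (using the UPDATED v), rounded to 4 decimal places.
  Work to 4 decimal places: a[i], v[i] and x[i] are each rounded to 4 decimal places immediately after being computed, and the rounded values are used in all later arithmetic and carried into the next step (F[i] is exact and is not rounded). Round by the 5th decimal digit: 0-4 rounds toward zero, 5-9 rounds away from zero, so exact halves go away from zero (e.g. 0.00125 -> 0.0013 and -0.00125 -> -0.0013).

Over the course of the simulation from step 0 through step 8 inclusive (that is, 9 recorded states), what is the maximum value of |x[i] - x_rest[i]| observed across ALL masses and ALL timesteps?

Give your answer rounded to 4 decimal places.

Answer: 2.3728

Derivation:
Step 0: x=[1.0000 4.0000 9.0000 14.0000] v=[0.0000 0.0000 0.0000 2.0000]
Step 1: x=[1.0400 4.0400 9.0000 14.1600] v=[0.4000 0.4000 0.0000 1.6000]
Step 2: x=[1.1192 4.1192 9.0040 14.2768] v=[0.7920 0.7920 0.0400 1.1680]
Step 3: x=[1.2360 4.2361 9.0158 14.3481] v=[1.1682 1.1690 0.1176 0.7134]
Step 4: x=[1.3881 4.3886 9.0386 14.3728] v=[1.5210 1.5249 0.2281 0.2469]
Step 5: x=[1.5725 4.5741 9.0751 14.3508] v=[1.8435 1.8548 0.3649 -0.2199]
Step 6: x=[1.7854 4.7896 9.1271 14.2833] v=[2.1293 2.1547 0.5198 -0.6750]
Step 7: x=[2.0227 5.0317 9.1955 14.1727] v=[2.3731 2.4214 0.6835 -1.1062]
Step 8: x=[2.2797 5.2969 9.2801 14.0225] v=[2.5704 2.6524 0.8462 -1.5016]
Max displacement = 2.3728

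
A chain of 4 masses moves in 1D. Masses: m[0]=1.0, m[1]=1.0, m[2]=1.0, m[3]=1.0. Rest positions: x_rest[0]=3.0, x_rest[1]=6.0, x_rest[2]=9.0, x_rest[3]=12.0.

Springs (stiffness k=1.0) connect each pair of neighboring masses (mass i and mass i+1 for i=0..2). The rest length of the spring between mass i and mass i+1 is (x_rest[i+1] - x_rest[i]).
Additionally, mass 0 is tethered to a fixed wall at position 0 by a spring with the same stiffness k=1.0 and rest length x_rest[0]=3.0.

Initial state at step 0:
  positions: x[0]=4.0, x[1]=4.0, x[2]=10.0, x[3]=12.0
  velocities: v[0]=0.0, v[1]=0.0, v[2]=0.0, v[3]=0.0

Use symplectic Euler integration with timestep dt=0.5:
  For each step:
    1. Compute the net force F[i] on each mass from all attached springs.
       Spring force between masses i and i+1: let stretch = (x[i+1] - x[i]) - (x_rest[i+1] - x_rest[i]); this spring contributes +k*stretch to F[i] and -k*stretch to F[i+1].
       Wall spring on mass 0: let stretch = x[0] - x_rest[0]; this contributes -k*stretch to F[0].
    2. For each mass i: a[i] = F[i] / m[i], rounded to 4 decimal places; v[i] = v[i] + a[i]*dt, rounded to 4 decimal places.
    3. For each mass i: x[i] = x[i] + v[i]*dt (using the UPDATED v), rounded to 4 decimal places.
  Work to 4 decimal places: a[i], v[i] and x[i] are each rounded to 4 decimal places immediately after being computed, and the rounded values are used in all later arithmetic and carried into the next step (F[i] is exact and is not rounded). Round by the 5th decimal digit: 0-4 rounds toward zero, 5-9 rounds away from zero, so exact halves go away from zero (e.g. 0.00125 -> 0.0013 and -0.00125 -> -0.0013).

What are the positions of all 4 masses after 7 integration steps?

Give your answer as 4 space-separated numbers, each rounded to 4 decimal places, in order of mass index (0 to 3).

Answer: 4.1801 5.2934 9.4324 11.6504

Derivation:
Step 0: x=[4.0000 4.0000 10.0000 12.0000] v=[0.0000 0.0000 0.0000 0.0000]
Step 1: x=[3.0000 5.5000 9.0000 12.2500] v=[-2.0000 3.0000 -2.0000 0.5000]
Step 2: x=[1.8750 7.2500 7.9375 12.4375] v=[-2.2500 3.5000 -2.1250 0.3750]
Step 3: x=[1.6250 7.8282 7.8281 12.2500] v=[-0.5000 1.1563 -0.2188 -0.3750]
Step 4: x=[2.5196 6.8555 8.8242 11.7070] v=[1.7891 -1.9454 1.9922 -1.0860]
Step 5: x=[3.8683 5.2910 10.0489 11.1933] v=[2.6973 -3.1290 2.4493 -1.0274]
Step 6: x=[4.6056 4.5603 10.3702 11.1435] v=[1.4745 -1.4614 0.6426 -0.0996]
Step 7: x=[4.1801 5.2934 9.4324 11.6504] v=[-0.8510 1.4662 -1.8757 1.0138]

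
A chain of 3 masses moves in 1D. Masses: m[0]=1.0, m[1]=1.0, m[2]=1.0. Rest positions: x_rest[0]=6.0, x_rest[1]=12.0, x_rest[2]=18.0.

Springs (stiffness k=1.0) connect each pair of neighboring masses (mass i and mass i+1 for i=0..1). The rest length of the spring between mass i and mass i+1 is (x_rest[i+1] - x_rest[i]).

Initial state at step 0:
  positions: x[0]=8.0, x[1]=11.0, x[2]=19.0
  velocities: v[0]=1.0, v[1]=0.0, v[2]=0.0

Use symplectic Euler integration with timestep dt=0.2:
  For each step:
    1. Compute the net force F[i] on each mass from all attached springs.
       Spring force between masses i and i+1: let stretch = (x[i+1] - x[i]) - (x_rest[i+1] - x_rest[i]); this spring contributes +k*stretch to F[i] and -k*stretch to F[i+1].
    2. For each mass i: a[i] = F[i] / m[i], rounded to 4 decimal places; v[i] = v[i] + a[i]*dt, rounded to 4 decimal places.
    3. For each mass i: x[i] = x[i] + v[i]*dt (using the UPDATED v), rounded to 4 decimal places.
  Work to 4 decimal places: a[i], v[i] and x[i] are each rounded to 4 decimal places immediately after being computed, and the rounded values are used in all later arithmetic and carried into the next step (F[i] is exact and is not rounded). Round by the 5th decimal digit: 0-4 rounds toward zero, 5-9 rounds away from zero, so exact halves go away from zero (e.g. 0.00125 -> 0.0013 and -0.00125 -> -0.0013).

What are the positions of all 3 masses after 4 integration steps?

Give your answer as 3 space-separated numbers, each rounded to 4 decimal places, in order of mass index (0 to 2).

Step 0: x=[8.0000 11.0000 19.0000] v=[1.0000 0.0000 0.0000]
Step 1: x=[8.0800 11.2000 18.9200] v=[0.4000 1.0000 -0.4000]
Step 2: x=[8.0448 11.5840 18.7712] v=[-0.1760 1.9200 -0.7440]
Step 3: x=[7.9112 12.1139 18.5749] v=[-0.6682 2.6496 -0.9814]
Step 4: x=[7.7057 12.7342 18.3602] v=[-1.0277 3.1013 -1.0736]

Answer: 7.7057 12.7342 18.3602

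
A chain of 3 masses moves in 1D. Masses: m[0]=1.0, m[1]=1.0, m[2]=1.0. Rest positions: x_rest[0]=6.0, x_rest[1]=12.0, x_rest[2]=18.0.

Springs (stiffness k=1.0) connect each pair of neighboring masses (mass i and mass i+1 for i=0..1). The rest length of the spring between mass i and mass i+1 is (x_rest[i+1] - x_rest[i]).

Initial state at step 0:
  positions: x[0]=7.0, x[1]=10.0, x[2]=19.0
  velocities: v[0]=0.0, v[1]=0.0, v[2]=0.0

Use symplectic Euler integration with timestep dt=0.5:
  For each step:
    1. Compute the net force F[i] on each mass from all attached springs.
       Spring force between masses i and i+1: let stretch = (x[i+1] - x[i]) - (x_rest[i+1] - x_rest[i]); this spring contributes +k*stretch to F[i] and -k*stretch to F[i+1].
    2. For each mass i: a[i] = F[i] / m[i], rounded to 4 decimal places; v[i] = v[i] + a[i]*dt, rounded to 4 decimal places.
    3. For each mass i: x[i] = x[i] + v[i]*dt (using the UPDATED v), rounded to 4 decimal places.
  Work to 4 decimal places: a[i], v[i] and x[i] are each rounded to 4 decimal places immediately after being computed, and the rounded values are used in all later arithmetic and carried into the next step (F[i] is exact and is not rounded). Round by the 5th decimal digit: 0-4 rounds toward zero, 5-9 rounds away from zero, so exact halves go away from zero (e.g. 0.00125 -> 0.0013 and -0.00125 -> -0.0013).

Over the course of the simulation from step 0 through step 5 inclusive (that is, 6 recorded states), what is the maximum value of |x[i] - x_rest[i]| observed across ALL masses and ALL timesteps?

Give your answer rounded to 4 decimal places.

Answer: 2.2188

Derivation:
Step 0: x=[7.0000 10.0000 19.0000] v=[0.0000 0.0000 0.0000]
Step 1: x=[6.2500 11.5000 18.2500] v=[-1.5000 3.0000 -1.5000]
Step 2: x=[5.3125 13.3750 17.3125] v=[-1.8750 3.7500 -1.8750]
Step 3: x=[4.8906 14.2188 16.8906] v=[-0.8438 1.6875 -0.8438]
Step 4: x=[5.3008 13.3985 17.3008] v=[0.8203 -1.6407 0.8203]
Step 5: x=[6.2354 11.5293 18.2354] v=[1.8692 -3.7384 1.8692]
Max displacement = 2.2188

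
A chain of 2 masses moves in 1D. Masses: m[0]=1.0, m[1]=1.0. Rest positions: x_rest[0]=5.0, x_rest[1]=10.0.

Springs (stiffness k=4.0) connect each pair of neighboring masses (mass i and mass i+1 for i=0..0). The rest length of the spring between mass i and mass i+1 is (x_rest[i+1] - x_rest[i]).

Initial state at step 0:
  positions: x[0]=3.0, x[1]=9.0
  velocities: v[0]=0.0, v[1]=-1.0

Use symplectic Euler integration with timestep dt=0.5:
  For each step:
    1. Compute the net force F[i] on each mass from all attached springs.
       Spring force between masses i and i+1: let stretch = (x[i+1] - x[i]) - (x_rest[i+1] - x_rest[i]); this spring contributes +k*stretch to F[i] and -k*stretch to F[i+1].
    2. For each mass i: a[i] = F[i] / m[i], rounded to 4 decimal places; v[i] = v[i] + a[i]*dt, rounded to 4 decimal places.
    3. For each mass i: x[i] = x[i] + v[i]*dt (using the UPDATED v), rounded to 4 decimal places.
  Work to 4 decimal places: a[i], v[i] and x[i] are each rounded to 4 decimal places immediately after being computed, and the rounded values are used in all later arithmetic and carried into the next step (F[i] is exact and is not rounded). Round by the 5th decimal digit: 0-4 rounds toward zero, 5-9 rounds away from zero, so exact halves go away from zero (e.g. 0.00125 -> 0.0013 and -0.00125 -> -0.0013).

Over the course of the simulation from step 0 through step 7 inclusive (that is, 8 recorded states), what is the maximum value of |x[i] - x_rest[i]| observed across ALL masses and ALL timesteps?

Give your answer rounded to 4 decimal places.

Step 0: x=[3.0000 9.0000] v=[0.0000 -1.0000]
Step 1: x=[4.0000 7.5000] v=[2.0000 -3.0000]
Step 2: x=[3.5000 7.5000] v=[-1.0000 0.0000]
Step 3: x=[2.0000 8.5000] v=[-3.0000 2.0000]
Step 4: x=[2.0000 8.0000] v=[0.0000 -1.0000]
Step 5: x=[3.0000 6.5000] v=[2.0000 -3.0000]
Step 6: x=[2.5000 6.5000] v=[-1.0000 0.0000]
Step 7: x=[1.0000 7.5000] v=[-3.0000 2.0000]
Max displacement = 4.0000

Answer: 4.0000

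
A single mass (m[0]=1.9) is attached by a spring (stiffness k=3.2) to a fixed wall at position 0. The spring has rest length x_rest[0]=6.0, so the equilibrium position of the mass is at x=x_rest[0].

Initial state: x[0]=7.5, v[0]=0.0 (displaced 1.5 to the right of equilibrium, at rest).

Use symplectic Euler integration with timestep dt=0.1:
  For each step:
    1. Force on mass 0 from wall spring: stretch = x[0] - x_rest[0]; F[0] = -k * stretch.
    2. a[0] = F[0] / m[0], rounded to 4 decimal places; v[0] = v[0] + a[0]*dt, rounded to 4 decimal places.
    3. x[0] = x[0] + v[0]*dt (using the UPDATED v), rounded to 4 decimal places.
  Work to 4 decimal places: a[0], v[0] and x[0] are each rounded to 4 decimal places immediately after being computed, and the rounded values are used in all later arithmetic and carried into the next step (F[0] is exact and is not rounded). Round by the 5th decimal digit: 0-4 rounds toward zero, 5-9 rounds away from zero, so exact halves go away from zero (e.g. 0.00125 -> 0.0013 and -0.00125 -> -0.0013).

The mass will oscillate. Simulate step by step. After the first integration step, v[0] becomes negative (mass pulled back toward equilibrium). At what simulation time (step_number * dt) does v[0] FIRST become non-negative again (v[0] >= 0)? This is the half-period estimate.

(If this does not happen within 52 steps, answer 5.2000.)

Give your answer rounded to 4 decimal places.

Step 0: x=[7.5000] v=[0.0000]
Step 1: x=[7.4747] v=[-0.2526]
Step 2: x=[7.4246] v=[-0.5010]
Step 3: x=[7.3505] v=[-0.7409]
Step 4: x=[7.2537] v=[-0.9684]
Step 5: x=[7.1357] v=[-1.1796]
Step 6: x=[6.9986] v=[-1.3709]
Step 7: x=[6.8447] v=[-1.5391]
Step 8: x=[6.6766] v=[-1.6814]
Step 9: x=[6.4971] v=[-1.7954]
Step 10: x=[6.3092] v=[-1.8791]
Step 11: x=[6.1161] v=[-1.9312]
Step 12: x=[5.9210] v=[-1.9508]
Step 13: x=[5.7273] v=[-1.9375]
Step 14: x=[5.5381] v=[-1.8916]
Step 15: x=[5.3567] v=[-1.8138]
Step 16: x=[5.1862] v=[-1.7055]
Step 17: x=[5.0294] v=[-1.5684]
Step 18: x=[4.8889] v=[-1.4049]
Step 19: x=[4.7671] v=[-1.2178]
Step 20: x=[4.6661] v=[-1.0102]
Step 21: x=[4.5876] v=[-0.7855]
Step 22: x=[4.5328] v=[-0.5476]
Step 23: x=[4.5028] v=[-0.3005]
Step 24: x=[4.4980] v=[-0.0483]
Step 25: x=[4.5185] v=[0.2047]
First v>=0 after going negative at step 25, time=2.5000

Answer: 2.5000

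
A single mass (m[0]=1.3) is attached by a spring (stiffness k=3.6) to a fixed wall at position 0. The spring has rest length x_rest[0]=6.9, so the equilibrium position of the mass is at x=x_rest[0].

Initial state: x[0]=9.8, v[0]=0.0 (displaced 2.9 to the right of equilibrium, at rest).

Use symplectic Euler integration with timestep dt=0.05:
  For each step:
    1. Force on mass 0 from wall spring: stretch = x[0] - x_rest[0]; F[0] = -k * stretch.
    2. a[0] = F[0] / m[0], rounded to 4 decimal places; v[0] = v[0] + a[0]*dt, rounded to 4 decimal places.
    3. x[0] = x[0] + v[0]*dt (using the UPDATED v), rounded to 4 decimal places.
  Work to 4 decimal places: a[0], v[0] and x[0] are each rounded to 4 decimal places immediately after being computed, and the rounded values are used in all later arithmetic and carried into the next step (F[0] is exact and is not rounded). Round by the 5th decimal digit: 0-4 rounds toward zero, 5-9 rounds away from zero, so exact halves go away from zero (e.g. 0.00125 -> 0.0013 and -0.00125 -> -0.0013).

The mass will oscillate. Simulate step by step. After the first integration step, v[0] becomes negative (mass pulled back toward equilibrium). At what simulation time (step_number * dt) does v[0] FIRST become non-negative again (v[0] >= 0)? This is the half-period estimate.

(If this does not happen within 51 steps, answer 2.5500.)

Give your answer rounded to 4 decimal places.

Answer: 1.9000

Derivation:
Step 0: x=[9.8000] v=[0.0000]
Step 1: x=[9.7799] v=[-0.4015]
Step 2: x=[9.7399] v=[-0.8003]
Step 3: x=[9.6802] v=[-1.1935]
Step 4: x=[9.6013] v=[-1.5785]
Step 5: x=[9.5037] v=[-1.9525]
Step 6: x=[9.3881] v=[-2.3130]
Step 7: x=[9.2552] v=[-2.6575]
Step 8: x=[9.1060] v=[-2.9836]
Step 9: x=[8.9416] v=[-3.2890]
Step 10: x=[8.7630] v=[-3.5717]
Step 11: x=[8.5715] v=[-3.8297]
Step 12: x=[8.3684] v=[-4.0611]
Step 13: x=[8.1552] v=[-4.2644]
Step 14: x=[7.9333] v=[-4.4382]
Step 15: x=[7.7042] v=[-4.5813]
Step 16: x=[7.4696] v=[-4.6927]
Step 17: x=[7.2310] v=[-4.7716]
Step 18: x=[6.9901] v=[-4.8174]
Step 19: x=[6.7486] v=[-4.8299]
Step 20: x=[6.5082] v=[-4.8089]
Step 21: x=[6.2705] v=[-4.7547]
Step 22: x=[6.0371] v=[-4.6675]
Step 23: x=[5.8097] v=[-4.5480]
Step 24: x=[5.5899] v=[-4.3970]
Step 25: x=[5.3791] v=[-4.2156]
Step 26: x=[5.1789] v=[-4.0050]
Step 27: x=[4.9906] v=[-3.7667]
Step 28: x=[4.8155] v=[-3.5023]
Step 29: x=[4.6548] v=[-3.2137]
Step 30: x=[4.5097] v=[-2.9028]
Step 31: x=[4.3811] v=[-2.5718]
Step 32: x=[4.2700] v=[-2.2230]
Step 33: x=[4.1771] v=[-1.8588]
Step 34: x=[4.1030] v=[-1.4818]
Step 35: x=[4.0483] v=[-1.0945]
Step 36: x=[4.0133] v=[-0.6997]
Step 37: x=[3.9983] v=[-0.3000]
Step 38: x=[4.0034] v=[0.1018]
First v>=0 after going negative at step 38, time=1.9000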